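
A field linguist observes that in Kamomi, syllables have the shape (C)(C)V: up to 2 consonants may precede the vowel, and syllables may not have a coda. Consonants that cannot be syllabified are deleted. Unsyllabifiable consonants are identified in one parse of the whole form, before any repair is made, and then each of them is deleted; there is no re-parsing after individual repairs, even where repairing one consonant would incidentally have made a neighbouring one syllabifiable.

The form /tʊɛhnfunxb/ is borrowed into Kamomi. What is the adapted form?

tʊɛnfu

The consonants /h/, /n/, /x/, /b/ cannot be parsed into a legal (C)(C)V syllable (no codas are permitted; onsets may contain at most 2 consonants).
Deletion applies to /h/, /n/, /x/, /b/.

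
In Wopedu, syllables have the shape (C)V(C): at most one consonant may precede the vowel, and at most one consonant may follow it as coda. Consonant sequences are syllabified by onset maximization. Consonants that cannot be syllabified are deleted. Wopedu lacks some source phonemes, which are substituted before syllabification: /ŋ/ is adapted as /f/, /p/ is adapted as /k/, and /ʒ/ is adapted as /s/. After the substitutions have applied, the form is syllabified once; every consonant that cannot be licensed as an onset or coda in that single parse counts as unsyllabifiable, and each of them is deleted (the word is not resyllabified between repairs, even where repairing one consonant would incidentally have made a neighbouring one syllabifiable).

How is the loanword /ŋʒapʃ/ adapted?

sak

Substitution: /ŋ/ → /f/, /ʒ/ → /s/, /p/ → /k/, giving /fsakʃ/.
Syllabifying with onset maximization leaves /f/, /ʃ/ stranded (at most one coda consonant is licensed; onsets are limited to one consonant).
Deleting the stranded consonants removes /f/, /ʃ/.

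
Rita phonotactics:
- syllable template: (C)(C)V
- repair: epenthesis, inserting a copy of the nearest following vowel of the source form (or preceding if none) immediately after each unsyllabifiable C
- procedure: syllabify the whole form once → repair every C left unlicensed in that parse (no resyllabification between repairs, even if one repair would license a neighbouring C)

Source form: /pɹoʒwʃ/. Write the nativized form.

Under (C)(C)V, the unsyllabifiable consonants are /ʒ/, /w/, /ʃ/ (no codas are permitted; onsets may contain at most 2 consonants).
Each unlicensed consonant becomes the onset of a new syllable: /ʒ/ → /ʒo/, /w/ → /wo/, /ʃ/ → /ʃo/.

pɹoʒowoʃo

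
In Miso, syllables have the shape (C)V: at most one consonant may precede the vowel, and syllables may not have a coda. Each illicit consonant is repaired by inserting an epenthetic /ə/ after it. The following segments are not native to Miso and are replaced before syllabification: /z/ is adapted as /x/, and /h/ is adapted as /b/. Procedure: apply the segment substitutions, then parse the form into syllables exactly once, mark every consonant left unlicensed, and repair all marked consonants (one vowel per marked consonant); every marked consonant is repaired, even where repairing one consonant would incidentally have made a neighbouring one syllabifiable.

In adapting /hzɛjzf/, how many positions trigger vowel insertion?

4

After substitution the input is /bxɛjxf/.
The unsyllabifiable consonants are /b/, /j/, /x/, /f/; each receives one epenthetic vowel.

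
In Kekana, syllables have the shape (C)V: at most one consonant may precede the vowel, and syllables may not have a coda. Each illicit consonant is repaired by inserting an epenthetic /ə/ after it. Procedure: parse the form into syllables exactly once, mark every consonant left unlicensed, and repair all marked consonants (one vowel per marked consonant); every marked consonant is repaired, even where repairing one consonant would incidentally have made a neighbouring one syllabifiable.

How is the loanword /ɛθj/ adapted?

Under (C)V, the unsyllabifiable consonants are /θ/, /j/ (no codas are permitted; onsets are limited to one consonant).
Epenthesis after each stranded consonant: /θ/ → /θə/, /j/ → /jə/.

ɛθəjə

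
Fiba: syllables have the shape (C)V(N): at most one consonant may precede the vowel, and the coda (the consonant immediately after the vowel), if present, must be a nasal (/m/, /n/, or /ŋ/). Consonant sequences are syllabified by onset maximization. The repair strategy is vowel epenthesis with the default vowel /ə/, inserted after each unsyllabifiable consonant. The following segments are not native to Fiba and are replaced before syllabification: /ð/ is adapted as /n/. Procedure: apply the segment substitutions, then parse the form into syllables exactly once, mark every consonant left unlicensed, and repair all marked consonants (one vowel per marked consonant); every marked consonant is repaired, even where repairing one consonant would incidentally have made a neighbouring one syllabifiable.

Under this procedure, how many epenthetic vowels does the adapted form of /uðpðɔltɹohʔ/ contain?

5

After substitution the input is /unpnɔltɹohʔ/.
The unsyllabifiable consonants are /p/, /l/, /t/, /h/, /ʔ/; each receives one epenthetic vowel.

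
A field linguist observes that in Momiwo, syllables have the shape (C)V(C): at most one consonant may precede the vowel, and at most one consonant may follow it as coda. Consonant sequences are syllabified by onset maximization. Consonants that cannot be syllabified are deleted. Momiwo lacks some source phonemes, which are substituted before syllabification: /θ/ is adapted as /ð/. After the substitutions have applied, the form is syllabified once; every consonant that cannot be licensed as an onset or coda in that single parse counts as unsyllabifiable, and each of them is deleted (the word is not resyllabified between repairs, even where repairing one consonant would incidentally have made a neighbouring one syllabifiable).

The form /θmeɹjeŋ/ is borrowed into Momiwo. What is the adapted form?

Substitution: /θ/ → /ð/, giving /ðmeɹjeŋ/.
Under (C)V(C), the unsyllabifiable consonants are /ð/ (at most one coda consonant is licensed; onsets are limited to one consonant).
Each unlicensed consonant is deleted: /ð/.

meɹjeŋ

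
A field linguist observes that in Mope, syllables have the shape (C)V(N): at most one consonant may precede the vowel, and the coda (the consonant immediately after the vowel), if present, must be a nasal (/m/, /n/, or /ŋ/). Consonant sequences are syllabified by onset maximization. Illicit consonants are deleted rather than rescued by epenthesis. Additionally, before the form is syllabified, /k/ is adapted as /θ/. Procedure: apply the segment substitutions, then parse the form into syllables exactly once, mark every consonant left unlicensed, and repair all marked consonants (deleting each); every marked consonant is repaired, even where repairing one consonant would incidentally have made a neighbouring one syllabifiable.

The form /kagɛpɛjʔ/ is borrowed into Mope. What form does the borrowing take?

Substitution: /k/ → /θ/, giving /θagɛpɛjʔ/.
Syllabifying with onset maximization leaves /j/, /ʔ/ stranded (only a nasal (/m/, /n/, or /ŋ/) is licensed in coda position; onsets are limited to one consonant).
Deletion applies to /j/, /ʔ/.

θagɛpɛ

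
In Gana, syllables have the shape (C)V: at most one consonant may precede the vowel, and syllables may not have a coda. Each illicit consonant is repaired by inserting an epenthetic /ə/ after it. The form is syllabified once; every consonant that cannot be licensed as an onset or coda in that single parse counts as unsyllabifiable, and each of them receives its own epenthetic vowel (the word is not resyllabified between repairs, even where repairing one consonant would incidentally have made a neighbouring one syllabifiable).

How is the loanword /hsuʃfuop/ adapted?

Syllabifying with onset maximization leaves /h/, /ʃ/, /p/ stranded (no codas are permitted; onsets are limited to one consonant).
Inserting the epenthetic vowel yields /h/ → /hə/, /ʃ/ → /ʃə/, /p/ → /pə/.

həsuʃəfuopə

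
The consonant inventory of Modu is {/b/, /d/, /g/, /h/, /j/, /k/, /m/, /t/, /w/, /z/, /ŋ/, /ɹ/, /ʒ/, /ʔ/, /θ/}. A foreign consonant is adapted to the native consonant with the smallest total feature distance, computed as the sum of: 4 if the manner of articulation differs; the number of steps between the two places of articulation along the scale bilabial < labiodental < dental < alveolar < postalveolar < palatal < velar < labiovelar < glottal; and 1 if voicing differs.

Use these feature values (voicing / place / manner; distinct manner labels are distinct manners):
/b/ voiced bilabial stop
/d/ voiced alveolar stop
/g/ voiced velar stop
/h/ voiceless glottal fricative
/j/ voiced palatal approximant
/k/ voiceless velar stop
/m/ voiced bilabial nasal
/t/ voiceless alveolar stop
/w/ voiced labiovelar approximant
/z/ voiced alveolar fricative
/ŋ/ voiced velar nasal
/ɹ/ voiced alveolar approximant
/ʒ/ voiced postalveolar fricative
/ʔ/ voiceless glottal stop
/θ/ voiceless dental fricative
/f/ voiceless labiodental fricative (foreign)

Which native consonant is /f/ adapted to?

/θ/ is closest: same manner (fricative), place distance 1 (labiodental→dental), same voicing; total 1. Next closest is /z/ at distance 3.

θ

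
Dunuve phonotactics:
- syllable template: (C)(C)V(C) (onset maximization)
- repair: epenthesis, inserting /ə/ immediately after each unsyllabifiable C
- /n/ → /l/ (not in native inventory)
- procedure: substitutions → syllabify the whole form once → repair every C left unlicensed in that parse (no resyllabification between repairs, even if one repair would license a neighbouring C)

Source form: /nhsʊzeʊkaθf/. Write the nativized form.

Substitution: /n/ → /l/, giving /lhsʊzeʊkaθf/.
Syllabifying with onset maximization leaves /l/, /f/ stranded (at most one coda consonant is licensed; onsets may contain at most 2 consonants).
Inserting the epenthetic vowel yields /l/ → /lə/, /f/ → /fə/.

ləhsʊzeʊkaθfə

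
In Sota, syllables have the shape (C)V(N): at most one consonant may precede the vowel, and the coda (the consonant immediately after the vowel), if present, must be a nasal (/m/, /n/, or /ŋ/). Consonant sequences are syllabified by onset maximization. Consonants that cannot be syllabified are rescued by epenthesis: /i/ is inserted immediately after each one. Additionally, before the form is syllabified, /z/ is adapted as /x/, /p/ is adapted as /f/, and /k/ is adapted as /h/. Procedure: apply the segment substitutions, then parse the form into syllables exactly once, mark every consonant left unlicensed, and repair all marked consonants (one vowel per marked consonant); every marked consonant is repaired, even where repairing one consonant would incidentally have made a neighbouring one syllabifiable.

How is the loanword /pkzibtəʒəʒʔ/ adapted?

fihixibitəʒəʒiʔi

Substitution: /p/ → /f/, /k/ → /h/, /z/ → /x/, giving /fhxibtəʒəʒʔ/.
Under (C)V(N), the unsyllabifiable consonants are /f/, /h/, /b/, /ʒ/, /ʔ/ (only a nasal (/m/, /n/, or /ŋ/) is licensed in coda position; onsets are limited to one consonant).
Inserting the epenthetic vowel yields /f/ → /fi/, /h/ → /hi/, /b/ → /bi/, /ʒ/ → /ʒi/, /ʔ/ → /ʔi/.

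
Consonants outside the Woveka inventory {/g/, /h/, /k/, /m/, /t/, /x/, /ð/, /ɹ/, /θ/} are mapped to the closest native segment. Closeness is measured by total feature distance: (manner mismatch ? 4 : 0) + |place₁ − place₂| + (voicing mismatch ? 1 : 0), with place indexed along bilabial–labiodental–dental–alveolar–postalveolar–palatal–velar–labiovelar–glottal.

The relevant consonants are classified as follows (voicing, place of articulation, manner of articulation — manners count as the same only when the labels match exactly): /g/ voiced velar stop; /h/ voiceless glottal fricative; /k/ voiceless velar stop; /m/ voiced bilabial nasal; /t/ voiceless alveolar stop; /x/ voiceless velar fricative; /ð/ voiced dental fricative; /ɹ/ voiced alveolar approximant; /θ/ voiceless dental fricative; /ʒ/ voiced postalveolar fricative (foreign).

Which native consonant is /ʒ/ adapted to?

ð

/ð/ is closest: same manner (fricative), place distance 2 (postalveolar→dental), same voicing; total 2. Next closest is /x/ at distance 3.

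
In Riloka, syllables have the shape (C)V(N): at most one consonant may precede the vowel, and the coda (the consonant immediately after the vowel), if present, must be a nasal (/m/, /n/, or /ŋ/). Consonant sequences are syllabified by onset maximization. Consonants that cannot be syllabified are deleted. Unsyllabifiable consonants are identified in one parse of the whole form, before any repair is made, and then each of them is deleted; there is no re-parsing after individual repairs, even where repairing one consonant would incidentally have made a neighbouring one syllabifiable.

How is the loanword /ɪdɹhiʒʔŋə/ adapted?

The consonants /d/, /ɹ/, /ʒ/, /ʔ/ cannot be parsed into a legal (C)V(N) syllable (only a nasal (/m/, /n/, or /ŋ/) is licensed in coda position; onsets are limited to one consonant).
Deleting the stranded consonants removes /d/, /ɹ/, /ʒ/, /ʔ/.

ɪhiŋə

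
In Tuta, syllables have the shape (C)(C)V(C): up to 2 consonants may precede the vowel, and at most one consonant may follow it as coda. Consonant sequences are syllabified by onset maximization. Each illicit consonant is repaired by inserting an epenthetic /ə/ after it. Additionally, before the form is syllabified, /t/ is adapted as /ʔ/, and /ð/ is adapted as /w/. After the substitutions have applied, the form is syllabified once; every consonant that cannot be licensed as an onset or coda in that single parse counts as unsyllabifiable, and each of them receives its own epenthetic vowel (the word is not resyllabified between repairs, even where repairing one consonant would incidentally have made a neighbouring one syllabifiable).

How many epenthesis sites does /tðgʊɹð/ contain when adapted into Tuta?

After substitution the input is /ʔwgʊɹw/.
The unsyllabifiable consonants are /ʔ/, /w/; each receives one epenthetic vowel.

2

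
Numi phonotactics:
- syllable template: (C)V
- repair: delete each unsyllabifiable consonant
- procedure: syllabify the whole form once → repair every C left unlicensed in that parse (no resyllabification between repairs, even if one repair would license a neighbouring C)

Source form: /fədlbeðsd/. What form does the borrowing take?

Under (C)V, the unsyllabifiable consonants are /d/, /l/, /ð/, /s/, /d/ (no codas are permitted; onsets are limited to one consonant).
Each unlicensed consonant is deleted: /d/, /l/, /ð/, /s/, /d/.

fəbe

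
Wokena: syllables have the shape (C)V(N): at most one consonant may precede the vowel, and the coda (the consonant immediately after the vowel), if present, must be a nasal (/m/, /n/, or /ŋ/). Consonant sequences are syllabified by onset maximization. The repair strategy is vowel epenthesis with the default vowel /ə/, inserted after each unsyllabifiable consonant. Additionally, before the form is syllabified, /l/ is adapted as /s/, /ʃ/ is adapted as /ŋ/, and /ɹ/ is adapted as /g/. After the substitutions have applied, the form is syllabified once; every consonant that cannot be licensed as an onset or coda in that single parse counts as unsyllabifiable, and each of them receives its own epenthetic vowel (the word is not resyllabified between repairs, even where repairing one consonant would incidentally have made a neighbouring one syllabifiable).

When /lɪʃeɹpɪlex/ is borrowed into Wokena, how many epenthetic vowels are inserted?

After substitution the input is /sɪŋegpɪsex/.
The unsyllabifiable consonants are /g/, /x/; each receives one epenthetic vowel.

2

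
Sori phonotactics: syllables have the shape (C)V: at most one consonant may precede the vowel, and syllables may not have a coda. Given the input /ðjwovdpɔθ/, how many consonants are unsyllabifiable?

5

The consonants /ð/, /j/, /v/, /d/, /θ/ cannot be parsed into a legal (C)V syllable (no codas are permitted; onsets are limited to one consonant).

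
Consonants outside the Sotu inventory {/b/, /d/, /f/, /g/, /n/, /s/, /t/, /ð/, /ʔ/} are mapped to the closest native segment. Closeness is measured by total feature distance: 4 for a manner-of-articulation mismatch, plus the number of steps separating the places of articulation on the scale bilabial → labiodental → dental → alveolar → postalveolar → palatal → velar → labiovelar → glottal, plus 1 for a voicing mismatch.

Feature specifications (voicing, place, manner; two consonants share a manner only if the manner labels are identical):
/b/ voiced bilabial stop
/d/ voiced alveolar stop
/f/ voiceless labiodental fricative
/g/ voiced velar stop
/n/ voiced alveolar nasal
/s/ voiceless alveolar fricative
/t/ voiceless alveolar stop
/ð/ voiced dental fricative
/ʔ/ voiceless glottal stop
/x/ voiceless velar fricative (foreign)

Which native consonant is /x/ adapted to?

/s/ is closest: same manner (fricative), place distance 3 (velar→alveolar), same voicing; total 3. Next closest is /f/ at distance 5.

s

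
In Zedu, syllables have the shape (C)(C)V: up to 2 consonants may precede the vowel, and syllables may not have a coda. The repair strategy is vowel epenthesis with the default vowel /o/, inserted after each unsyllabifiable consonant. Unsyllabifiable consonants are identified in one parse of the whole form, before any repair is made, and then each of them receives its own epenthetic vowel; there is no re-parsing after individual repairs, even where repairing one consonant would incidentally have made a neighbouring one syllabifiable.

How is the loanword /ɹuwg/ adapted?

ɹuwogo

Under (C)(C)V, the unsyllabifiable consonants are /w/, /g/ (no codas are permitted; onsets may contain at most 2 consonants).
Epenthesis after each stranded consonant: /w/ → /wo/, /g/ → /go/.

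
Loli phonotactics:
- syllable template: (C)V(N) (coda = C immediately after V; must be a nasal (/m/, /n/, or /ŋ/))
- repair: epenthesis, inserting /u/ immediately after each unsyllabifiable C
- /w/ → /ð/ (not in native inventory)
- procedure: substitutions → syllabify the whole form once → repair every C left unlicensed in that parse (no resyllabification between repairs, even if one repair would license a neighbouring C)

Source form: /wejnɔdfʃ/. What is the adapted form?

Substitution: /w/ → /ð/, giving /ðejnɔdfʃ/.
Under (C)V(N), the unsyllabifiable consonants are /j/, /d/, /f/, /ʃ/ (only a nasal (/m/, /n/, or /ŋ/) is licensed in coda position; onsets are limited to one consonant).
Epenthesis after each stranded consonant: /j/ → /ju/, /d/ → /du/, /f/ → /fu/, /ʃ/ → /ʃu/.

ðejunɔdufuʃu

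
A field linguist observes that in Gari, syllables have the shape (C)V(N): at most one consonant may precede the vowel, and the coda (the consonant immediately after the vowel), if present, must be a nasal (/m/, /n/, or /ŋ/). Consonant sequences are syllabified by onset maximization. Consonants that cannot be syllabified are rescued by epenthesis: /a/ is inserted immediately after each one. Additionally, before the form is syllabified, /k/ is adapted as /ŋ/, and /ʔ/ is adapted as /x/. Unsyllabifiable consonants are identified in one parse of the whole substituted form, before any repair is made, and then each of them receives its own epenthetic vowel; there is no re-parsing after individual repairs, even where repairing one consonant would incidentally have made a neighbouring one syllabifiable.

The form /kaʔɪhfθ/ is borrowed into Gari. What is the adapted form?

ŋaxɪhafaθa

Substitution: /k/ → /ŋ/, /ʔ/ → /x/, giving /ŋaxɪhfθ/.
Syllabifying with onset maximization leaves /h/, /f/, /θ/ stranded (only a nasal (/m/, /n/, or /ŋ/) is licensed in coda position; onsets are limited to one consonant).
Each unlicensed consonant becomes the onset of a new syllable: /h/ → /ha/, /f/ → /fa/, /θ/ → /θa/.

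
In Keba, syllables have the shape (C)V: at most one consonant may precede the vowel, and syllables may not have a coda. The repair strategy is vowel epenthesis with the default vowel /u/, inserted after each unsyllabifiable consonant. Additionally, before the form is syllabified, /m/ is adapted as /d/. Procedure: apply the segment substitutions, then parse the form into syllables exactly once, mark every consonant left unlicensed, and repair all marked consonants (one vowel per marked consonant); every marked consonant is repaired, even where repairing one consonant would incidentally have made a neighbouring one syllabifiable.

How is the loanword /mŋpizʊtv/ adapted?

Substitution: /m/ → /d/, giving /dŋpizʊtv/.
Under (C)V, the unsyllabifiable consonants are /d/, /ŋ/, /t/, /v/ (no codas are permitted; onsets are limited to one consonant).
Each unlicensed consonant becomes the onset of a new syllable: /d/ → /du/, /ŋ/ → /ŋu/, /t/ → /tu/, /v/ → /vu/.

duŋupizʊtuvu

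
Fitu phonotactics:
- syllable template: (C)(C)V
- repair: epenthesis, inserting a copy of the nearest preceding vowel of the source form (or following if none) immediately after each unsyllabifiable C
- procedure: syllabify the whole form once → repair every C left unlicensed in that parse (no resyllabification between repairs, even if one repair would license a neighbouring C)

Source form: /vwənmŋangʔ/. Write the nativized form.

vwənəmŋanagaʔa

Under (C)(C)V, the unsyllabifiable consonants are /n/, /n/, /g/, /ʔ/ (no codas are permitted; onsets may contain at most 2 consonants).
Epenthesis after each stranded consonant: /n/ → /nə/, /n/ → /na/, /g/ → /ga/, /ʔ/ → /ʔa/.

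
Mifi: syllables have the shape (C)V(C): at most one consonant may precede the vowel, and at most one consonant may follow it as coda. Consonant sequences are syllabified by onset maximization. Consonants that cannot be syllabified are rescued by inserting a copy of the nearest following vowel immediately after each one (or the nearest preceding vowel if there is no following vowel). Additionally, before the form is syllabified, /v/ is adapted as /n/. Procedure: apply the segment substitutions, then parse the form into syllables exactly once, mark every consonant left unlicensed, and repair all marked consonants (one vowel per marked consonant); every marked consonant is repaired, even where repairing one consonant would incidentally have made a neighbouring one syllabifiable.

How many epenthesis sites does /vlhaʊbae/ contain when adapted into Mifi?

2

After substitution the input is /nlhaʊbae/.
The unsyllabifiable consonants are /n/, /l/; each receives one epenthetic vowel.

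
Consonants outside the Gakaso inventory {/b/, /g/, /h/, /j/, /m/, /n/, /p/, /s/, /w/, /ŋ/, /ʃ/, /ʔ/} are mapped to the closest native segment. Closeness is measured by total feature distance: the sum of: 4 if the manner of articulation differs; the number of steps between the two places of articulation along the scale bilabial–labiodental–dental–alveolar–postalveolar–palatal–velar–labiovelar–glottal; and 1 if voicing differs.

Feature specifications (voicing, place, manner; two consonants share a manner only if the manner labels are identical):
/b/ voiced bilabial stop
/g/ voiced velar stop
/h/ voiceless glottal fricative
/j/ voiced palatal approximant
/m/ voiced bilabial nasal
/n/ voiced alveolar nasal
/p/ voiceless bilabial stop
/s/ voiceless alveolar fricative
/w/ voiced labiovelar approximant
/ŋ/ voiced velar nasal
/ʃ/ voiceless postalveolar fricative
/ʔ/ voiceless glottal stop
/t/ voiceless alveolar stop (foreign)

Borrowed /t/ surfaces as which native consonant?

p

/p/ is closest: same manner (stop), place distance 3 (alveolar→bilabial), same voicing; total 3. Next closest is /b/ at distance 4.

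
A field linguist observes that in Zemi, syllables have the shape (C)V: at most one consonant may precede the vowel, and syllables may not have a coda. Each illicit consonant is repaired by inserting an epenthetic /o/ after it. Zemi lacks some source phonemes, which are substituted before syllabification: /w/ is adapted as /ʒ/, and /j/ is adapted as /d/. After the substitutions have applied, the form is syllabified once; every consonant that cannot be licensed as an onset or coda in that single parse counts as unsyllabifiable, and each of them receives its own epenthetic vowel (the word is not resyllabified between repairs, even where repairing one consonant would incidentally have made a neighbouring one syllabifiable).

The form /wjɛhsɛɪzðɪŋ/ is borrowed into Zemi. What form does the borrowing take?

ʒodɛhosɛɪzoðɪŋo

Substitution: /w/ → /ʒ/, /j/ → /d/, giving /ʒdɛhsɛɪzðɪŋ/.
Syllabifying with onset maximization leaves /ʒ/, /h/, /z/, /ŋ/ stranded (no codas are permitted; onsets are limited to one consonant).
Epenthesis after each stranded consonant: /ʒ/ → /ʒo/, /h/ → /ho/, /z/ → /zo/, /ŋ/ → /ŋo/.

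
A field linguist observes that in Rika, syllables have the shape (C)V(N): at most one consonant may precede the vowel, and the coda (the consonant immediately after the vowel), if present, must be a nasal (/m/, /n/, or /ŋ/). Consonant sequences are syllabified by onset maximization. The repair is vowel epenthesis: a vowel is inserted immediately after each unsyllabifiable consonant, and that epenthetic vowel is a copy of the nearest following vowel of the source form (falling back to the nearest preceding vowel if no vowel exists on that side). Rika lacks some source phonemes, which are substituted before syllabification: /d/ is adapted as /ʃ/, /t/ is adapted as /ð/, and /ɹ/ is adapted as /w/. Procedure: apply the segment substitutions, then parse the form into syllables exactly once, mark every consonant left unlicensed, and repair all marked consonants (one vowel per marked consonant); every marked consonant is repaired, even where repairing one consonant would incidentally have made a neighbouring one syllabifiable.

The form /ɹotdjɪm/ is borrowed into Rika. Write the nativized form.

Substitution: /ɹ/ → /w/, /t/ → /ð/, /d/ → /ʃ/, giving /woðʃjɪm/.
Syllabifying with onset maximization leaves /ð/, /ʃ/ stranded (only a nasal (/m/, /n/, or /ŋ/) is licensed in coda position; onsets are limited to one consonant).
Inserting the epenthetic vowel yields /ð/ → /ðɪ/, /ʃ/ → /ʃɪ/.

woðɪʃɪjɪm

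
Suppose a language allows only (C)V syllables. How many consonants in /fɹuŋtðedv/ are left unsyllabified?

Under (C)V, the unsyllabifiable consonants are /f/, /ŋ/, /t/, /d/, /v/ (no codas are permitted; onsets are limited to one consonant).

5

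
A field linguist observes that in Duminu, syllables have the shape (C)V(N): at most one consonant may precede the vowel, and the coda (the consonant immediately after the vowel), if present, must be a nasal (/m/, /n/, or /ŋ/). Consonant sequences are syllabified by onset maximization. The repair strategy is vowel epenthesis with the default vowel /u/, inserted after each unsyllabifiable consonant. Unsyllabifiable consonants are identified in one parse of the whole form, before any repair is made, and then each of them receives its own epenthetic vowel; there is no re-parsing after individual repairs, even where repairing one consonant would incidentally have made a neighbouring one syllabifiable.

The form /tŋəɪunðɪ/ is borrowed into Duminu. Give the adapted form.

tuŋəɪunðɪ

The consonants /t/ cannot be parsed into a legal (C)V(N) syllable (only a nasal (/m/, /n/, or /ŋ/) is licensed in coda position; onsets are limited to one consonant).
Inserting the epenthetic vowel yields /t/ → /tu/.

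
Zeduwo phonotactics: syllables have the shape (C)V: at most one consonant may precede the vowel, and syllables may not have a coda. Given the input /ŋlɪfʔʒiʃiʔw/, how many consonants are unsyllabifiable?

Under (C)V, the unsyllabifiable consonants are /ŋ/, /f/, /ʔ/, /ʔ/, /w/ (no codas are permitted; onsets are limited to one consonant).

5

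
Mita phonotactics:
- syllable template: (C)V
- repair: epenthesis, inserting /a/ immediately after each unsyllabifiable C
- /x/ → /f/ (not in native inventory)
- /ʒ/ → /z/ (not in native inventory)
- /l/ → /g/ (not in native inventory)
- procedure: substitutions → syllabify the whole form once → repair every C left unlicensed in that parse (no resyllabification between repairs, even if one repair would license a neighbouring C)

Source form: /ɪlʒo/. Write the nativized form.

Substitution: /l/ → /g/, /ʒ/ → /z/, giving /ɪgzo/.
Under (C)V, the unsyllabifiable consonants are /g/ (no codas are permitted; onsets are limited to one consonant).
Epenthesis after each stranded consonant: /g/ → /ga/.

ɪgazo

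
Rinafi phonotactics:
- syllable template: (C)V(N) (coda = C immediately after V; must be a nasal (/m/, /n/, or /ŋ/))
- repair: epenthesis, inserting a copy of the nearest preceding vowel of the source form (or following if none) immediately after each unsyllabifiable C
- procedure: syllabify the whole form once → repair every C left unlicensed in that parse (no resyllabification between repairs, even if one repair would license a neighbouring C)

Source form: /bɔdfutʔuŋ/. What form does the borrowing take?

bɔdɔfutuʔuŋ

The consonants /d/, /t/ cannot be parsed into a legal (C)V(N) syllable (only a nasal (/m/, /n/, or /ŋ/) is licensed in coda position; onsets are limited to one consonant).
Epenthesis after each stranded consonant: /d/ → /dɔ/, /t/ → /tu/.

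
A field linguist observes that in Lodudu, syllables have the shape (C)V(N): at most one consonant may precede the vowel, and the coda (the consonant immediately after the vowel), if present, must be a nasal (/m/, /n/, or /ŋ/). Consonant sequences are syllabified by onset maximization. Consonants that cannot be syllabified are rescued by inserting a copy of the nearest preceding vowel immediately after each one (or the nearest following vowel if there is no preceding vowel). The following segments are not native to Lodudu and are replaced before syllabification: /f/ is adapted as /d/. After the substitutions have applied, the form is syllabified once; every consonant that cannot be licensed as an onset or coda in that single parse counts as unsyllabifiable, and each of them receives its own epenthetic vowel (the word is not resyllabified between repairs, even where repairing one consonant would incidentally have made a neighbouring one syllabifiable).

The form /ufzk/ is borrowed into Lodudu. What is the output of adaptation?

Substitution: /f/ → /d/, giving /udzk/.
The consonants /d/, /z/, /k/ cannot be parsed into a legal (C)V(N) syllable (only a nasal (/m/, /n/, or /ŋ/) is licensed in coda position; onsets are limited to one consonant).
Inserting the epenthetic vowel yields /d/ → /du/, /z/ → /zu/, /k/ → /ku/.

uduzuku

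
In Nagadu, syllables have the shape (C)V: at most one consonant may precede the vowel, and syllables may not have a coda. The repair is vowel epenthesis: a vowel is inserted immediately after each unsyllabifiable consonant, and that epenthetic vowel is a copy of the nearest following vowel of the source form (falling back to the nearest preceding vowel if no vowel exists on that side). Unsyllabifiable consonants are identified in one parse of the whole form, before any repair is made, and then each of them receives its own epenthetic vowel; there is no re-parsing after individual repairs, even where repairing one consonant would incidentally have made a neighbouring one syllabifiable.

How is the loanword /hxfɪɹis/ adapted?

Under (C)V, the unsyllabifiable consonants are /h/, /x/, /s/ (no codas are permitted; onsets are limited to one consonant).
Each unlicensed consonant becomes the onset of a new syllable: /h/ → /hɪ/, /x/ → /xɪ/, /s/ → /si/.

hɪxɪfɪɹisi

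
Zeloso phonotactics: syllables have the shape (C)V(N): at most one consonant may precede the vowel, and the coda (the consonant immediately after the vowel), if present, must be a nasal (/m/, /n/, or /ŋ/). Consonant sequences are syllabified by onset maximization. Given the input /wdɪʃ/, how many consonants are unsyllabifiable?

Under (C)V(N), the unsyllabifiable consonants are /w/, /ʃ/ (only a nasal (/m/, /n/, or /ŋ/) is licensed in coda position; onsets are limited to one consonant).

2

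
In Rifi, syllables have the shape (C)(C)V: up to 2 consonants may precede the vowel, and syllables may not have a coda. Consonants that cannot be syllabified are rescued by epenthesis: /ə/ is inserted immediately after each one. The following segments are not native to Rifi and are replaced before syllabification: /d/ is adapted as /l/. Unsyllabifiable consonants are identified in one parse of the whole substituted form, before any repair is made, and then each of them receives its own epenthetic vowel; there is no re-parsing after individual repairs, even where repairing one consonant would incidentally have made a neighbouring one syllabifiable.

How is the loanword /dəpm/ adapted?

ləpəmə

Substitution: /d/ → /l/, giving /ləpm/.
The consonants /p/, /m/ cannot be parsed into a legal (C)(C)V syllable (no codas are permitted; onsets may contain at most 2 consonants).
Epenthesis after each stranded consonant: /p/ → /pə/, /m/ → /mə/.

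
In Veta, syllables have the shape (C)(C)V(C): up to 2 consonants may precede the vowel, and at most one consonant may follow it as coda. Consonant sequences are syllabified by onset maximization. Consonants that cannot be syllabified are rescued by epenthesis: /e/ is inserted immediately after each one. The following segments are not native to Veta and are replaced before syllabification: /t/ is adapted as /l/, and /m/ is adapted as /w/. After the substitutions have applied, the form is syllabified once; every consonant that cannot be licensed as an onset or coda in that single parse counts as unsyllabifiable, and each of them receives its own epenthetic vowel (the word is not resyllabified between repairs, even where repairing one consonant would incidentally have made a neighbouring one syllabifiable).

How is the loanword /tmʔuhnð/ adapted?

Substitution: /t/ → /l/, /m/ → /w/, giving /lwʔuhnð/.
The consonants /l/, /n/, /ð/ cannot be parsed into a legal (C)(C)V(C) syllable (at most one coda consonant is licensed; onsets may contain at most 2 consonants).
Epenthesis after each stranded consonant: /l/ → /le/, /n/ → /ne/, /ð/ → /ðe/.

lewʔuhneðe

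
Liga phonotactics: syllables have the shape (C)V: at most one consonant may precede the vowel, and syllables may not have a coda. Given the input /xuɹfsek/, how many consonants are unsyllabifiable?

3

Syllabifying with onset maximization leaves /ɹ/, /f/, /k/ stranded (no codas are permitted; onsets are limited to one consonant).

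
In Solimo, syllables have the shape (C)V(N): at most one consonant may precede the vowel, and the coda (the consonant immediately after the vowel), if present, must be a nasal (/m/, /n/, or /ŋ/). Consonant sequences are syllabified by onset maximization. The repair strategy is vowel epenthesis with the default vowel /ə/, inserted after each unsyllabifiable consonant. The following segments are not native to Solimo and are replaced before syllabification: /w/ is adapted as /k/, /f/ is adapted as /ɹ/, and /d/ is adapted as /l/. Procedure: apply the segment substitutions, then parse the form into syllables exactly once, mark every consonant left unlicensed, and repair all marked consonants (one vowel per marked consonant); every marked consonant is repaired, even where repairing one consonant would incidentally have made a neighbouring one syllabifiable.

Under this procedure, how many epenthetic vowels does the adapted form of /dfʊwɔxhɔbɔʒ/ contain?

3

After substitution the input is /lɹʊkɔxhɔbɔʒ/.
The unsyllabifiable consonants are /l/, /x/, /ʒ/; each receives one epenthetic vowel.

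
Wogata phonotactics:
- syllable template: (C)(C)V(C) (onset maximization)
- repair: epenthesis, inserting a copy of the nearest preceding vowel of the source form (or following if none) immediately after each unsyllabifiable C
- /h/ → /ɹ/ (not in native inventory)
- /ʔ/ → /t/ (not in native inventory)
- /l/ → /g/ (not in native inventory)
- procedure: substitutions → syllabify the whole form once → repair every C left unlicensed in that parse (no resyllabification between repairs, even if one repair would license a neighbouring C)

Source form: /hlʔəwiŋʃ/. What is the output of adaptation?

Substitution: /h/ → /ɹ/, /l/ → /g/, /ʔ/ → /t/, giving /ɹgtəwiŋʃ/.
Syllabifying with onset maximization leaves /ɹ/, /ʃ/ stranded (at most one coda consonant is licensed; onsets may contain at most 2 consonants).
Inserting the epenthetic vowel yields /ɹ/ → /ɹə/, /ʃ/ → /ʃi/.

ɹəgtəwiŋʃi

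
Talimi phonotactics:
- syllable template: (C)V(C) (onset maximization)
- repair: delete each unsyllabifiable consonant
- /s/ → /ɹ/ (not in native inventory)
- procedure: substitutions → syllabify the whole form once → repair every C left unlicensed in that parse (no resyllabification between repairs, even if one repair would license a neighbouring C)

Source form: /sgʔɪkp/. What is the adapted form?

ʔɪk

Substitution: /s/ → /ɹ/, giving /ɹgʔɪkp/.
Syllabifying with onset maximization leaves /ɹ/, /g/, /p/ stranded (at most one coda consonant is licensed; onsets are limited to one consonant).
Each unlicensed consonant is deleted: /ɹ/, /g/, /p/.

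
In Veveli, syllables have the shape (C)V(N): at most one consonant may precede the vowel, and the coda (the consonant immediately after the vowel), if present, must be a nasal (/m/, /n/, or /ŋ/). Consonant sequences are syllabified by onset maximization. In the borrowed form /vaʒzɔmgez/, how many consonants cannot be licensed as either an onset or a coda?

2

The consonants /ʒ/, /z/ cannot be parsed into a legal (C)V(N) syllable (only a nasal (/m/, /n/, or /ŋ/) is licensed in coda position; onsets are limited to one consonant).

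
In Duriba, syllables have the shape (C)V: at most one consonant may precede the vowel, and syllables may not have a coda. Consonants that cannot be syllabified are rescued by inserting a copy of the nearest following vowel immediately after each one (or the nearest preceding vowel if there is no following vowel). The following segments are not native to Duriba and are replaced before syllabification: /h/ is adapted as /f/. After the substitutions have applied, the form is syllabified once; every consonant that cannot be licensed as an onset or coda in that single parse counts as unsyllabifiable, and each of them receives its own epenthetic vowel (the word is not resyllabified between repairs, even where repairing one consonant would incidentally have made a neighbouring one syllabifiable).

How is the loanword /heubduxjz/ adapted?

Substitution: /h/ → /f/, giving /feubduxjz/.
Syllabifying with onset maximization leaves /b/, /x/, /j/, /z/ stranded (no codas are permitted; onsets are limited to one consonant).
Inserting the epenthetic vowel yields /b/ → /bu/, /x/ → /xu/, /j/ → /ju/, /z/ → /zu/.

feubuduxujuzu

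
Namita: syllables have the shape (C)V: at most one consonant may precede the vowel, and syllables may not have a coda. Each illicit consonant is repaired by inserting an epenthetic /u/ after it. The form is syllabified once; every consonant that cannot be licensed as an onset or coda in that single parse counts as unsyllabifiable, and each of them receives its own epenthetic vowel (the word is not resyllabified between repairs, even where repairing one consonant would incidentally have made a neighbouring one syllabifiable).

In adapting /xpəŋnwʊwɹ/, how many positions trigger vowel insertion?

The unsyllabifiable consonants are /x/, /ŋ/, /n/, /w/, /ɹ/; each receives one epenthetic vowel.

5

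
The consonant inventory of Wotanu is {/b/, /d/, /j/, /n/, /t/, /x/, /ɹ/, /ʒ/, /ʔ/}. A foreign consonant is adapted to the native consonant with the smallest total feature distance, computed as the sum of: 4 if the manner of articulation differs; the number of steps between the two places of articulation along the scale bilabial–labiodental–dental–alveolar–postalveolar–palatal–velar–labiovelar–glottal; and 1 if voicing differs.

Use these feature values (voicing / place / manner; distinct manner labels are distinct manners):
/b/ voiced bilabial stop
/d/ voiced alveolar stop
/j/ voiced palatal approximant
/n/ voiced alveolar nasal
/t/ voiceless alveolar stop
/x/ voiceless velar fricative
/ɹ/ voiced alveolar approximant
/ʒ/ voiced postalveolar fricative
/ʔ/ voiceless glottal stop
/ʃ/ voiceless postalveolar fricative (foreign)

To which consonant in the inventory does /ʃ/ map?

ʒ

/ʒ/ is closest: same manner (fricative), place distance 0 (postalveolar→postalveolar), voicing differs (+1); total 1. Next closest is /x/ at distance 2.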